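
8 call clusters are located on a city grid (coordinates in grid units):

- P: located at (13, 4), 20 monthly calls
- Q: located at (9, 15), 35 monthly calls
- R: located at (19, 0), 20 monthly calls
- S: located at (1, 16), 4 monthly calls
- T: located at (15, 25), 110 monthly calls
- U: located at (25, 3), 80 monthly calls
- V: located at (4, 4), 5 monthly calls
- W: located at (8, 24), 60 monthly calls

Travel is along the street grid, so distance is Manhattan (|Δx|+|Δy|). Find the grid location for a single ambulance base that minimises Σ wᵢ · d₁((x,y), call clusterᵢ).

Manhattan distance separates: Σwᵢ(|x−xᵢ|+|y−yᵢ|) = Σwᵢ|x−xᵢ| + Σwᵢ|y−yᵢ|, so x and y are optimised independently as 1-D weighted medians.
Total weight W = 334; half = 167.
x-coordinate, sorted with cumulative weight:
  x=1 (S, w=4) cum 4
  x=4 (V, w=5) cum 9
  x=8 (W, w=60) cum 69
  x=9 (Q, w=35) cum 104
  x=13 (P, w=20) cum 124
  x=15 (T, w=110) cum 234  ← median
  x=19 (R, w=20) cum 254
  x=25 (U, w=80) cum 334
⇒ x* = 15
y-coordinate, sorted with cumulative weight:
  y=0 (R, w=20) cum 20
  y=3 (U, w=80) cum 100
  y=4 (P, w=20) cum 120
  y=4 (V, w=5) cum 125
  y=15 (Q, w=35) cum 160
  y=16 (S, w=4) cum 164
  y=24 (W, w=60) cum 224  ← median
  y=25 (T, w=110) cum 334
⇒ y* = 24

(15, 24)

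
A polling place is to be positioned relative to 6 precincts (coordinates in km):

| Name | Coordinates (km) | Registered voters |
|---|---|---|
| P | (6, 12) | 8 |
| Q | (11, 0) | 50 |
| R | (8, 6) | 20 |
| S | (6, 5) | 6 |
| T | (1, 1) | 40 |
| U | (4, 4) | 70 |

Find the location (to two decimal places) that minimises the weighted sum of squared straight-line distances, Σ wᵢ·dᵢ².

The minimiser of Σwᵢ‖p−pᵢ‖² is the weighted centroid p* = (Σwᵢpᵢ)/(Σwᵢ).
Σwᵢ = 194.
Σwᵢxᵢ = 8·6 + 50·11 + 20·8 + 6·6 + 40·1 + 70·4 = 1114.
Σwᵢyᵢ = 8·12 + 50·0 + 20·6 + 6·5 + 40·1 + 70·4 = 566.
x* = 1114/194 = 5.74, y* = 566/194 = 2.92.

(5.74, 2.92)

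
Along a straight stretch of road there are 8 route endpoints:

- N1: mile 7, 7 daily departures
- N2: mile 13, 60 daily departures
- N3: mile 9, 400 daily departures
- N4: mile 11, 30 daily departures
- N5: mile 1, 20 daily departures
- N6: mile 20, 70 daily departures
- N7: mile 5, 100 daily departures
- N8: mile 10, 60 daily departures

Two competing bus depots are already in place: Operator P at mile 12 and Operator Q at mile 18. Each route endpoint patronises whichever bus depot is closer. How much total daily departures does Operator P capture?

677

The indifferent point is the midpoint (12+18)/2 = 15; route endpoints left of it (closer to Operator P at 12) go to Operator P, those right go to Operator Q.
  N5 at 1 (w=20) → Operator P
  N7 at 5 (w=100) → Operator P
  N1 at 7 (w=7) → Operator P
  N3 at 9 (w=400) → Operator P
  N8 at 10 (w=60) → Operator P
  N4 at 11 (w=30) → Operator P
  N2 at 13 (w=60) → Operator P
  N6 at 20 (w=70) → Operator Q
Operator P captures 677; Operator Q captures 70.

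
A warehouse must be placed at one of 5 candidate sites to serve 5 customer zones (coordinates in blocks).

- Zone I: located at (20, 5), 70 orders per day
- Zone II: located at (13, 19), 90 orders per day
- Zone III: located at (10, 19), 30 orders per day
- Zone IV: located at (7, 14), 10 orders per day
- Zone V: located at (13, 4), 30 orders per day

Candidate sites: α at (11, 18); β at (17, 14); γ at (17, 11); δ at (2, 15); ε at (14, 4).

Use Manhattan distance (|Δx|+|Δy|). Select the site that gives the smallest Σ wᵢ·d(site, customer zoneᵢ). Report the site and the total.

α, total 2430 blocks

Total weighted distance at each candidate:
  α (11, 18): total = 2430
  β (17, 14): total = 2530
  γ (17, 11): total = 2620
  δ (2, 15): total = 4390
  ε (14, 4): total = 2700
Minimum is at α with total 2430 blocks.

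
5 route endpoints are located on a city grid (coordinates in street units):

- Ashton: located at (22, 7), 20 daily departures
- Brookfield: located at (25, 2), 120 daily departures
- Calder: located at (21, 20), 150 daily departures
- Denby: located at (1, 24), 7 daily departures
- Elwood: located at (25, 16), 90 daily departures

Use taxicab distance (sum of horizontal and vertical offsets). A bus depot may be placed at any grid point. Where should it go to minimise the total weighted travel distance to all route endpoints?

(25, 16)

Manhattan distance separates: Σwᵢ(|x−xᵢ|+|y−yᵢ|) = Σwᵢ|x−xᵢ| + Σwᵢ|y−yᵢ|, so x and y are optimised independently as 1-D weighted medians.
Total weight W = 387; half = 193.5.
x-coordinate, sorted with cumulative weight:
  x=1 (Denby, w=7) cum 7
  x=21 (Calder, w=150) cum 157
  x=22 (Ashton, w=20) cum 177
  x=25 (Brookfield, w=120) cum 297  ← median
  x=25 (Elwood, w=90) cum 387
⇒ x* = 25
y-coordinate, sorted with cumulative weight:
  y=2 (Brookfield, w=120) cum 120
  y=7 (Ashton, w=20) cum 140
  y=16 (Elwood, w=90) cum 230  ← median
  y=20 (Calder, w=150) cum 380
  y=24 (Denby, w=7) cum 387
⇒ y* = 16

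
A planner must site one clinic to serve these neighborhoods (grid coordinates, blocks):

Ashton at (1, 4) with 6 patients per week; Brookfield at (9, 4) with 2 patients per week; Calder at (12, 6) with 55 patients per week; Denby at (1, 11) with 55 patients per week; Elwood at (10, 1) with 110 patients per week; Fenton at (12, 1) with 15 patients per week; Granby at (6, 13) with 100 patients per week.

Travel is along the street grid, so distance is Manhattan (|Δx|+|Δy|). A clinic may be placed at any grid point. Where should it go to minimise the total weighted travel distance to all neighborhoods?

Manhattan distance separates: Σwᵢ(|x−xᵢ|+|y−yᵢ|) = Σwᵢ|x−xᵢ| + Σwᵢ|y−yᵢ|, so x and y are optimised independently as 1-D weighted medians.
Total weight W = 343; half = 171.5.
x-coordinate, sorted with cumulative weight:
  x=1 (Ashton, w=6) cum 6
  x=1 (Denby, w=55) cum 61
  x=6 (Granby, w=100) cum 161
  x=9 (Brookfield, w=2) cum 163
  x=10 (Elwood, w=110) cum 273  ← median
  x=12 (Calder, w=55) cum 328
  x=12 (Fenton, w=15) cum 343
⇒ x* = 10
y-coordinate, sorted with cumulative weight:
  y=1 (Elwood, w=110) cum 110
  y=1 (Fenton, w=15) cum 125
  y=4 (Ashton, w=6) cum 131
  y=4 (Brookfield, w=2) cum 133
  y=6 (Calder, w=55) cum 188  ← median
  y=11 (Denby, w=55) cum 243
  y=13 (Granby, w=100) cum 343
⇒ y* = 6

(10, 6)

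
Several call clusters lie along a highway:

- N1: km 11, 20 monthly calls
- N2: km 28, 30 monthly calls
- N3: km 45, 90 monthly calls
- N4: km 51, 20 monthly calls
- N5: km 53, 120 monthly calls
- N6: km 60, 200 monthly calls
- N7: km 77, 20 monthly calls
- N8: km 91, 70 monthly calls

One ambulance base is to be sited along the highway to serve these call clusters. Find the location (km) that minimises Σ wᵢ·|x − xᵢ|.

For a sum of weighted absolute distances on a line, the optimum is the weighted median (not the mean). Total weight W = 570; half-weight = 285.
Sort by position and accumulate weight:
  km 11 (N1, w=20) → cum 20
  km 28 (N2, w=30) → cum 50
  km 45 (N3, w=90) → cum 140
  km 51 (N4, w=20) → cum 160
  km 53 (N5, w=120) → cum 280
  km 60 (N6, w=200) → cum 480  ≥ 285 → median here
  km 77 (N7, w=20) → cum 500
  km 91 (N8, w=70) → cum 570
Optimal location: km 60.

x = 60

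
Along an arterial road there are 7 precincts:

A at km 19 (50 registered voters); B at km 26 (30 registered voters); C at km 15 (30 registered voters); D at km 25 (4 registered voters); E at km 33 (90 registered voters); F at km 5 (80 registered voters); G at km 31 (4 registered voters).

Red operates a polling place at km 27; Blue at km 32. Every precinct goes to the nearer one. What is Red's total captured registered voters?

194

The indifferent point is the midpoint (27+32)/2 = 29.5; precincts left of it (closer to Red at 27) go to Red, those right go to Blue.
  F at 5 (w=80) → Red
  C at 15 (w=30) → Red
  A at 19 (w=50) → Red
  D at 25 (w=4) → Red
  B at 26 (w=30) → Red
  G at 31 (w=4) → Blue
  E at 33 (w=90) → Blue
Red captures 194; Blue captures 94.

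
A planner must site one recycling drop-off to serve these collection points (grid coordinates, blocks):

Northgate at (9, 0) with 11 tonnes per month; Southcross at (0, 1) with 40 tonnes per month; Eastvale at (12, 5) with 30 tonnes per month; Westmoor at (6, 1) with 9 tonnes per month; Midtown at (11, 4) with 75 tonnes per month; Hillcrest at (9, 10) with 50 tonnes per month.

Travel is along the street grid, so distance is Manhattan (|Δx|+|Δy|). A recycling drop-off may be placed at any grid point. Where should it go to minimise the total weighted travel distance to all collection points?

(9, 4)

Manhattan distance separates: Σwᵢ(|x−xᵢ|+|y−yᵢ|) = Σwᵢ|x−xᵢ| + Σwᵢ|y−yᵢ|, so x and y are optimised independently as 1-D weighted medians.
Total weight W = 215; half = 107.5.
x-coordinate, sorted with cumulative weight:
  x=0 (Southcross, w=40) cum 40
  x=6 (Westmoor, w=9) cum 49
  x=9 (Northgate, w=11) cum 60
  x=9 (Hillcrest, w=50) cum 110  ← median
  x=11 (Midtown, w=75) cum 185
  x=12 (Eastvale, w=30) cum 215
⇒ x* = 9
y-coordinate, sorted with cumulative weight:
  y=0 (Northgate, w=11) cum 11
  y=1 (Southcross, w=40) cum 51
  y=1 (Westmoor, w=9) cum 60
  y=4 (Midtown, w=75) cum 135  ← median
  y=5 (Eastvale, w=30) cum 165
  y=10 (Hillcrest, w=50) cum 215
⇒ y* = 4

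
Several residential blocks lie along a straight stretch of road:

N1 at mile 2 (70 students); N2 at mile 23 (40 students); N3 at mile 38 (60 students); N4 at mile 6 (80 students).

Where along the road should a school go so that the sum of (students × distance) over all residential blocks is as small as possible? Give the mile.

For a sum of weighted absolute distances on a line, the optimum is the weighted median (not the mean). Total weight W = 250; half-weight = 125.
Sort by position and accumulate weight:
  mile 2 (N1, w=70) → cum 70
  mile 6 (N4, w=80) → cum 150  ≥ 125 → median here
  mile 23 (N2, w=40) → cum 190
  mile 38 (N3, w=60) → cum 250
Optimal location: mile 6.

x = 6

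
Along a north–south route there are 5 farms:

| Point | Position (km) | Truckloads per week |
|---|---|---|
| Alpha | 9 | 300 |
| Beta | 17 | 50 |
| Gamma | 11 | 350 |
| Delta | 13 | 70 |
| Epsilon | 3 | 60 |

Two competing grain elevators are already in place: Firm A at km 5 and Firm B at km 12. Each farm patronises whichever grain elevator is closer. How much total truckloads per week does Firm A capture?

60

The indifferent point is the midpoint (5+12)/2 = 8.5; farms left of it (closer to Firm A at 5) go to Firm A, those right go to Firm B.
  Epsilon at 3 (w=60) → Firm A
  Alpha at 9 (w=300) → Firm B
  Gamma at 11 (w=350) → Firm B
  Delta at 13 (w=70) → Firm B
  Beta at 17 (w=50) → Firm B
Firm A captures 60; Firm B captures 770.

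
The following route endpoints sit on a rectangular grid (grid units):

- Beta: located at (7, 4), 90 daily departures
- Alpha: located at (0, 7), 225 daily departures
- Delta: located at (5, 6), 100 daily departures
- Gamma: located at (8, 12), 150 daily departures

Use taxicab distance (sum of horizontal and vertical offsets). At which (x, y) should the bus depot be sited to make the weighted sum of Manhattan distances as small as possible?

Manhattan distance separates: Σwᵢ(|x−xᵢ|+|y−yᵢ|) = Σwᵢ|x−xᵢ| + Σwᵢ|y−yᵢ|, so x and y are optimised independently as 1-D weighted medians.
Total weight W = 565; half = 282.5.
x-coordinate, sorted with cumulative weight:
  x=0 (Alpha, w=225) cum 225
  x=5 (Delta, w=100) cum 325  ← median
  x=7 (Beta, w=90) cum 415
  x=8 (Gamma, w=150) cum 565
⇒ x* = 5
y-coordinate, sorted with cumulative weight:
  y=4 (Beta, w=90) cum 90
  y=6 (Delta, w=100) cum 190
  y=7 (Alpha, w=225) cum 415  ← median
  y=12 (Gamma, w=150) cum 565
⇒ y* = 7

(5, 7)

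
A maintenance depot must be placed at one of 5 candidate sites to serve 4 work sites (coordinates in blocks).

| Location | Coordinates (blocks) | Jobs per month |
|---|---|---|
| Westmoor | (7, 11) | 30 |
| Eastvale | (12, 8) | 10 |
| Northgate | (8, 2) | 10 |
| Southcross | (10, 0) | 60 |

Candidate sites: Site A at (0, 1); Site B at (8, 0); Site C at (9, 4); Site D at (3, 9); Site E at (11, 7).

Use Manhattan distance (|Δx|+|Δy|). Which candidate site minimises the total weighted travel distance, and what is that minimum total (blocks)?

Site B, total 620 blocks

Total weighted distance at each candidate:
  Site A (0, 1): total = 1450
  Site B (8, 0): total = 620
  Site C (9, 4): total = 670
  Site D (3, 9): total = 1360
  Site E (11, 7): total = 820
Minimum is at Site B with total 620 blocks.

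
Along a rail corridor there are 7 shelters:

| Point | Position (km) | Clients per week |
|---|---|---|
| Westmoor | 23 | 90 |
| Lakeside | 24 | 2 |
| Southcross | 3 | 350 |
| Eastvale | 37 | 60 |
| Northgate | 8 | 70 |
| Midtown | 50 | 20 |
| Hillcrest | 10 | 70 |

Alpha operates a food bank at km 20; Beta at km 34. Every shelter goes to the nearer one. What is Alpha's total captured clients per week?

582

The indifferent point is the midpoint (20+34)/2 = 27; shelters left of it (closer to Alpha at 20) go to Alpha, those right go to Beta.
  Southcross at 3 (w=350) → Alpha
  Northgate at 8 (w=70) → Alpha
  Hillcrest at 10 (w=70) → Alpha
  Westmoor at 23 (w=90) → Alpha
  Lakeside at 24 (w=2) → Alpha
  Eastvale at 37 (w=60) → Beta
  Midtown at 50 (w=20) → Beta
Alpha captures 582; Beta captures 80.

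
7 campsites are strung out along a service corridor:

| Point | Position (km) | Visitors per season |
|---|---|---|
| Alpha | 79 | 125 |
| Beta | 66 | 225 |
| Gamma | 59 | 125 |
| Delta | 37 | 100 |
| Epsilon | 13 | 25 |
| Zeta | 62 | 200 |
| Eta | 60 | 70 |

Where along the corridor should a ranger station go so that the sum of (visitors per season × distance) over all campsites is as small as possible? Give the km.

x = 62

For a sum of weighted absolute distances on a line, the optimum is the weighted median (not the mean). Total weight W = 870; half-weight = 435.
Sort by position and accumulate weight:
  km 13 (Epsilon, w=25) → cum 25
  km 37 (Delta, w=100) → cum 125
  km 59 (Gamma, w=125) → cum 250
  km 60 (Eta, w=70) → cum 320
  km 62 (Zeta, w=200) → cum 520  ≥ 435 → median here
  km 66 (Beta, w=225) → cum 745
  km 79 (Alpha, w=125) → cum 870
Optimal location: km 62.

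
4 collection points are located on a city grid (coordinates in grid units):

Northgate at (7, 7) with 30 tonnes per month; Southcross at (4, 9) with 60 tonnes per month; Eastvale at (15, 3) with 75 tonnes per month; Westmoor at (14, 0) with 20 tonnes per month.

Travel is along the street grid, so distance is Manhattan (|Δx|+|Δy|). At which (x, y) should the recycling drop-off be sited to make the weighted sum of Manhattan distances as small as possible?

(14, 3)

Manhattan distance separates: Σwᵢ(|x−xᵢ|+|y−yᵢ|) = Σwᵢ|x−xᵢ| + Σwᵢ|y−yᵢ|, so x and y are optimised independently as 1-D weighted medians.
Total weight W = 185; half = 92.5.
x-coordinate, sorted with cumulative weight:
  x=4 (Southcross, w=60) cum 60
  x=7 (Northgate, w=30) cum 90
  x=14 (Westmoor, w=20) cum 110  ← median
  x=15 (Eastvale, w=75) cum 185
⇒ x* = 14
y-coordinate, sorted with cumulative weight:
  y=0 (Westmoor, w=20) cum 20
  y=3 (Eastvale, w=75) cum 95  ← median
  y=7 (Northgate, w=30) cum 125
  y=9 (Southcross, w=60) cum 185
⇒ y* = 3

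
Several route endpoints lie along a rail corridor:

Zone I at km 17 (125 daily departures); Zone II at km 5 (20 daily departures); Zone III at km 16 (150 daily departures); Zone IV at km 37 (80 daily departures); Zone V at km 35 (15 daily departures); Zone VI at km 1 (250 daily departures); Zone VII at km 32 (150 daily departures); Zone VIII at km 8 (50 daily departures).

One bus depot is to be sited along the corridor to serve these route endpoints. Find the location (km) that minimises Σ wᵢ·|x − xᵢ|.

x = 16

For a sum of weighted absolute distances on a line, the optimum is the weighted median (not the mean). Total weight W = 840; half-weight = 420.
Sort by position and accumulate weight:
  km 1 (Zone VI, w=250) → cum 250
  km 5 (Zone II, w=20) → cum 270
  km 8 (Zone VIII, w=50) → cum 320
  km 16 (Zone III, w=150) → cum 470  ≥ 420 → median here
  km 17 (Zone I, w=125) → cum 595
  km 32 (Zone VII, w=150) → cum 745
  km 35 (Zone V, w=15) → cum 760
  km 37 (Zone IV, w=80) → cum 840
Optimal location: km 16.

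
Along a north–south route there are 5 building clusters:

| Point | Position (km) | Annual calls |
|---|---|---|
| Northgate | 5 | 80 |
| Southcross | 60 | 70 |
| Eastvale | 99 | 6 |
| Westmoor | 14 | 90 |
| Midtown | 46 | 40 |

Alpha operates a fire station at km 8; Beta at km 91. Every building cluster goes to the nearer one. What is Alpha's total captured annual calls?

210

The indifferent point is the midpoint (8+91)/2 = 49.5; building clusters left of it (closer to Alpha at 8) go to Alpha, those right go to Beta.
  Northgate at 5 (w=80) → Alpha
  Westmoor at 14 (w=90) → Alpha
  Midtown at 46 (w=40) → Alpha
  Southcross at 60 (w=70) → Beta
  Eastvale at 99 (w=6) → Beta
Alpha captures 210; Beta captures 76.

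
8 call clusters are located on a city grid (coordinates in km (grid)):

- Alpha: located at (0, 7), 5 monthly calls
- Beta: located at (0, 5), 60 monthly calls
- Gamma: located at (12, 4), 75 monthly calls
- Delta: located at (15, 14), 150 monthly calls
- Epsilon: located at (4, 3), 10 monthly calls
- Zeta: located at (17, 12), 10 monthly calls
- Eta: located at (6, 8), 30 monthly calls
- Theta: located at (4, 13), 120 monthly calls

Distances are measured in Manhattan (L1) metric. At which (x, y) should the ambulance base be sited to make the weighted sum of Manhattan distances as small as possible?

(12, 13)

Manhattan distance separates: Σwᵢ(|x−xᵢ|+|y−yᵢ|) = Σwᵢ|x−xᵢ| + Σwᵢ|y−yᵢ|, so x and y are optimised independently as 1-D weighted medians.
Total weight W = 460; half = 230.
x-coordinate, sorted with cumulative weight:
  x=0 (Alpha, w=5) cum 5
  x=0 (Beta, w=60) cum 65
  x=4 (Epsilon, w=10) cum 75
  x=4 (Theta, w=120) cum 195
  x=6 (Eta, w=30) cum 225
  x=12 (Gamma, w=75) cum 300  ← median
  x=15 (Delta, w=150) cum 450
  x=17 (Zeta, w=10) cum 460
⇒ x* = 12
y-coordinate, sorted with cumulative weight:
  y=3 (Epsilon, w=10) cum 10
  y=4 (Gamma, w=75) cum 85
  y=5 (Beta, w=60) cum 145
  y=7 (Alpha, w=5) cum 150
  y=8 (Eta, w=30) cum 180
  y=12 (Zeta, w=10) cum 190
  y=13 (Theta, w=120) cum 310  ← median
  y=14 (Delta, w=150) cum 460
⇒ y* = 13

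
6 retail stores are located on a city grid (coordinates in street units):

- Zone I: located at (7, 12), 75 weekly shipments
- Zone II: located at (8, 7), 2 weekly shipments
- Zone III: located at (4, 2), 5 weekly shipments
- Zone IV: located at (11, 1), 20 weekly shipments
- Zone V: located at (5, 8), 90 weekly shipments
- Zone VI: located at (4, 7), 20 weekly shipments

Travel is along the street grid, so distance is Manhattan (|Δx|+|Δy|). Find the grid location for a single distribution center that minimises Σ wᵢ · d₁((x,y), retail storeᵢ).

Manhattan distance separates: Σwᵢ(|x−xᵢ|+|y−yᵢ|) = Σwᵢ|x−xᵢ| + Σwᵢ|y−yᵢ|, so x and y are optimised independently as 1-D weighted medians.
Total weight W = 212; half = 106.
x-coordinate, sorted with cumulative weight:
  x=4 (Zone III, w=5) cum 5
  x=4 (Zone VI, w=20) cum 25
  x=5 (Zone V, w=90) cum 115  ← median
  x=7 (Zone I, w=75) cum 190
  x=8 (Zone II, w=2) cum 192
  x=11 (Zone IV, w=20) cum 212
⇒ x* = 5
y-coordinate, sorted with cumulative weight:
  y=1 (Zone IV, w=20) cum 20
  y=2 (Zone III, w=5) cum 25
  y=7 (Zone II, w=2) cum 27
  y=7 (Zone VI, w=20) cum 47
  y=8 (Zone V, w=90) cum 137  ← median
  y=12 (Zone I, w=75) cum 212
⇒ y* = 8

(5, 8)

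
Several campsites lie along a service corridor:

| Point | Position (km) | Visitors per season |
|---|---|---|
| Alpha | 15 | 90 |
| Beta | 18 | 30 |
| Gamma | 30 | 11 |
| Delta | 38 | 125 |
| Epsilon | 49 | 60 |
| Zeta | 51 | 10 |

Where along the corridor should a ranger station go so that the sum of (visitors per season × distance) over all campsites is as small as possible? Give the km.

For a sum of weighted absolute distances on a line, the optimum is the weighted median (not the mean). Total weight W = 326; half-weight = 163.
Sort by position and accumulate weight:
  km 15 (Alpha, w=90) → cum 90
  km 18 (Beta, w=30) → cum 120
  km 30 (Gamma, w=11) → cum 131
  km 38 (Delta, w=125) → cum 256  ≥ 163 → median here
  km 49 (Epsilon, w=60) → cum 316
  km 51 (Zeta, w=10) → cum 326
Optimal location: km 38.

x = 38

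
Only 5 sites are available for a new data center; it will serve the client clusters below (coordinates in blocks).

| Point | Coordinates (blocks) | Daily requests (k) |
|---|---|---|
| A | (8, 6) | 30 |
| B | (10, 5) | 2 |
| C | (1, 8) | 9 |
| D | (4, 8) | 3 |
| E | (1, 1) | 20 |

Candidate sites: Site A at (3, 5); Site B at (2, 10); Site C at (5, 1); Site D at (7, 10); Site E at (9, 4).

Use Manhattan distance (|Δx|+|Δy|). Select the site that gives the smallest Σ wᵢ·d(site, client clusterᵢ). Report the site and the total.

Total weighted distance at each candidate:
  Site A (3, 5): total = 371
  Site B (2, 10): total = 565
  Site C (5, 1): total = 461
  Site D (7, 10): total = 553
  Site E (9, 4): total = 449
Minimum is at Site A with total 371 blocks.

Site A, total 371 blocks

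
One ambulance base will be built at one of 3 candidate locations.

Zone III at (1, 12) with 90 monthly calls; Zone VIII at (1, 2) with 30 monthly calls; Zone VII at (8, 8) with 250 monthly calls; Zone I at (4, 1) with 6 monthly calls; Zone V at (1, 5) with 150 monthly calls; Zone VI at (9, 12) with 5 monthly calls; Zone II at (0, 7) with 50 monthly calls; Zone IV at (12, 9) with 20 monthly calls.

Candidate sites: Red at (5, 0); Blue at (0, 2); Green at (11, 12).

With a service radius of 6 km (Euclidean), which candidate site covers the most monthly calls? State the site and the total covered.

Green, covering 275

Coverage radius r = 6 km; a point is covered iff (Δx)²+(Δy)² ≤ 6² = 36.
  Red (5, 0): covers {Zone VIII, Zone I} → 36
  Blue (0, 2): covers {Zone VIII, Zone I, Zone V, Zone II} → 236
  Green (11, 12): covers {Zone VII, Zone VI, Zone IV} → 275
Maximum coverage at Green: 275 monthly calls.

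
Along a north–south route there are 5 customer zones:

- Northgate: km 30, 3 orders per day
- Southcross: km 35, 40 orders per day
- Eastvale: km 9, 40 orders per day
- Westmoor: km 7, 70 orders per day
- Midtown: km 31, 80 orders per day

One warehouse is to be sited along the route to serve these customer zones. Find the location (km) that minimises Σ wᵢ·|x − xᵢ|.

For a sum of weighted absolute distances on a line, the optimum is the weighted median (not the mean). Total weight W = 233; half-weight = 116.5.
Sort by position and accumulate weight:
  km 7 (Westmoor, w=70) → cum 70
  km 9 (Eastvale, w=40) → cum 110
  km 30 (Northgate, w=3) → cum 113
  km 31 (Midtown, w=80) → cum 193  ≥ 116.5 → median here
  km 35 (Southcross, w=40) → cum 233
Optimal location: km 31.

x = 31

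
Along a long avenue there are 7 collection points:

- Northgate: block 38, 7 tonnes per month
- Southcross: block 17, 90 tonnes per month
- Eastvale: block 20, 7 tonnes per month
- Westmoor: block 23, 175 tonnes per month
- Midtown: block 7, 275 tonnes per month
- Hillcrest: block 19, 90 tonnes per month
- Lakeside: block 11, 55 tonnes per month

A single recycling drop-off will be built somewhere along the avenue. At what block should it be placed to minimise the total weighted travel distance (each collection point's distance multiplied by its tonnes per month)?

x = 17

For a sum of weighted absolute distances on a line, the optimum is the weighted median (not the mean). Total weight W = 699; half-weight = 349.5.
Sort by position and accumulate weight:
  block 7 (Midtown, w=275) → cum 275
  block 11 (Lakeside, w=55) → cum 330
  block 17 (Southcross, w=90) → cum 420  ≥ 349.5 → median here
  block 19 (Hillcrest, w=90) → cum 510
  block 20 (Eastvale, w=7) → cum 517
  block 23 (Westmoor, w=175) → cum 692
  block 38 (Northgate, w=7) → cum 699
Optimal location: block 17.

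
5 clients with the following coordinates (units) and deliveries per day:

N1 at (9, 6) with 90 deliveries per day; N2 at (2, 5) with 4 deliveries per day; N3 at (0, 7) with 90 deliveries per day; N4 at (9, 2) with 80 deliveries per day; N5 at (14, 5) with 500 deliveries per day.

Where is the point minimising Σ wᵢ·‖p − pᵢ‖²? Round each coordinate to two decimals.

(11.18, 5.04)

The minimiser of Σwᵢ‖p−pᵢ‖² is the weighted centroid p* = (Σwᵢpᵢ)/(Σwᵢ).
Σwᵢ = 764.
Σwᵢxᵢ = 90·9 + 4·2 + 90·0 + 80·9 + 500·14 = 8538.
Σwᵢyᵢ = 90·6 + 4·5 + 90·7 + 80·2 + 500·5 = 3850.
x* = 8538/764 = 11.18, y* = 3850/764 = 5.04.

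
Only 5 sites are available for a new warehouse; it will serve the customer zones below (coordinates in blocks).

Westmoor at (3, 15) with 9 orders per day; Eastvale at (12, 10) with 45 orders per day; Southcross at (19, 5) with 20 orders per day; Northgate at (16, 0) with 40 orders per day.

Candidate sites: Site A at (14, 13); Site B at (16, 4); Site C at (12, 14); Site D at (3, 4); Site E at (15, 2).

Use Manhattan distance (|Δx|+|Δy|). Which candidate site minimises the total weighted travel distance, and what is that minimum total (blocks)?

Site B, total 906 blocks

Total weighted distance at each candidate:
  Site A (14, 13): total = 1202
  Site B (16, 4): total = 906
  Site C (12, 14): total = 1310
  Site D (3, 4): total = 1794
  Site E (15, 2): total = 980
Minimum is at Site B with total 906 blocks.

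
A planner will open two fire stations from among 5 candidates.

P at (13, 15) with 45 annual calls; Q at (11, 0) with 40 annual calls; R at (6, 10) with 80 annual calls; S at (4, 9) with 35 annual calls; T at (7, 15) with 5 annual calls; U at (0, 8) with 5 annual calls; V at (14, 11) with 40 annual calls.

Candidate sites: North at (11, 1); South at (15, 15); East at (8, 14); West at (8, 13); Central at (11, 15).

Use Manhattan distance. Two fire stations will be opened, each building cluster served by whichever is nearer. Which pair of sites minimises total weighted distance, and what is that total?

{North, West}, total 1435

Evaluate every pair (each demand assigned to the nearer of the two):
  {North, West}: total = 1435
  {North, East}: total = 1545
  {South, West}: total = 1690
  {West, Central}: total = 1730
  {North, Central}: total = 1775
  {South, East}: total = 1845
  {East, Central}: total = 1845
  {East, West}: total = 1985
  {North, South}: total = 2105
  {South, Central}: total = 2255
Best pair: {North, West} with total 1435.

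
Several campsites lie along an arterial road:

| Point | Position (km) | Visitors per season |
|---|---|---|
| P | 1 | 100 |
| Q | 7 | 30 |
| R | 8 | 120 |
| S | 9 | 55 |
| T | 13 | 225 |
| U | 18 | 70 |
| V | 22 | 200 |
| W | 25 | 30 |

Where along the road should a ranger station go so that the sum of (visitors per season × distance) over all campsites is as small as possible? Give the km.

x = 13

For a sum of weighted absolute distances on a line, the optimum is the weighted median (not the mean). Total weight W = 830; half-weight = 415.
Sort by position and accumulate weight:
  km 1 (P, w=100) → cum 100
  km 7 (Q, w=30) → cum 130
  km 8 (R, w=120) → cum 250
  km 9 (S, w=55) → cum 305
  km 13 (T, w=225) → cum 530  ≥ 415 → median here
  km 18 (U, w=70) → cum 600
  km 22 (V, w=200) → cum 800
  km 25 (W, w=30) → cum 830
Optimal location: km 13.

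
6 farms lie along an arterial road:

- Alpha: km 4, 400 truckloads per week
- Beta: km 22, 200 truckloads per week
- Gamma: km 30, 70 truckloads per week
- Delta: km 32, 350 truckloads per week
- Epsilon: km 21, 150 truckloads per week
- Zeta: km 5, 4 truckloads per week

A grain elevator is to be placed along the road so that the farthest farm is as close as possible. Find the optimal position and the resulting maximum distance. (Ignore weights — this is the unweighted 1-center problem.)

location 18, max distance 14

The 1-center on a line is the midpoint of the two extreme points: leftmost at 4, rightmost at 32.
Optimal location = (4 + 32)/2 = 18; maximum distance = (32 − 4)/2 = 14.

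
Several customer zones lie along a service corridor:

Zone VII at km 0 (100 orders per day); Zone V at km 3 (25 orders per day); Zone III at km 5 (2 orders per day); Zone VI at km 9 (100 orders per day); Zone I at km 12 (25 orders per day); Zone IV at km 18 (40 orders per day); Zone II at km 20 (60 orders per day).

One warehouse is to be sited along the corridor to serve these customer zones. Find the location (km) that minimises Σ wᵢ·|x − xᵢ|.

For a sum of weighted absolute distances on a line, the optimum is the weighted median (not the mean). Total weight W = 352; half-weight = 176.
Sort by position and accumulate weight:
  km 0 (Zone VII, w=100) → cum 100
  km 3 (Zone V, w=25) → cum 125
  km 5 (Zone III, w=2) → cum 127
  km 9 (Zone VI, w=100) → cum 227  ≥ 176 → median here
  km 12 (Zone I, w=25) → cum 252
  km 18 (Zone IV, w=40) → cum 292
  km 20 (Zone II, w=60) → cum 352
Optimal location: km 9.

x = 9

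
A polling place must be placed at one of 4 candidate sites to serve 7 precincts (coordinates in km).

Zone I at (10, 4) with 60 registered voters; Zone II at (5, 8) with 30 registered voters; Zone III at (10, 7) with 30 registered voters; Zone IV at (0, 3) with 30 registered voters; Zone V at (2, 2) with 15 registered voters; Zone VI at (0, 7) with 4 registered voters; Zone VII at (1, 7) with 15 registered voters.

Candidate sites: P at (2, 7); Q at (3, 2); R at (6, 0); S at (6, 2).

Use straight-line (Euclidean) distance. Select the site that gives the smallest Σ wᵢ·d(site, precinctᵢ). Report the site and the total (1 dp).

S, total 1022.7 km

Total weighted distance at each candidate:
  P (2, 7): total = 1079.7
  Q (3, 2): total = 1098.6
  R (6, 0): total = 1257.4
  S (6, 2): total = 1022.7
Minimum is at S with total 1022.7 km.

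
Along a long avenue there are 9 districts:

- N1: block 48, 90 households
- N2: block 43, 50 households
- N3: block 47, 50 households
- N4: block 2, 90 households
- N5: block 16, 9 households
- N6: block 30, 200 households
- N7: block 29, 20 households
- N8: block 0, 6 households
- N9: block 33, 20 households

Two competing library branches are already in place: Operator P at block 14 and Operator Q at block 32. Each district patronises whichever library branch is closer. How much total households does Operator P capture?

105

The indifferent point is the midpoint (14+32)/2 = 23; districts left of it (closer to Operator P at 14) go to Operator P, those right go to Operator Q.
  N8 at 0 (w=6) → Operator P
  N4 at 2 (w=90) → Operator P
  N5 at 16 (w=9) → Operator P
  N7 at 29 (w=20) → Operator Q
  N6 at 30 (w=200) → Operator Q
  N9 at 33 (w=20) → Operator Q
  N2 at 43 (w=50) → Operator Q
  N3 at 47 (w=50) → Operator Q
  N1 at 48 (w=90) → Operator Q
Operator P captures 105; Operator Q captures 430.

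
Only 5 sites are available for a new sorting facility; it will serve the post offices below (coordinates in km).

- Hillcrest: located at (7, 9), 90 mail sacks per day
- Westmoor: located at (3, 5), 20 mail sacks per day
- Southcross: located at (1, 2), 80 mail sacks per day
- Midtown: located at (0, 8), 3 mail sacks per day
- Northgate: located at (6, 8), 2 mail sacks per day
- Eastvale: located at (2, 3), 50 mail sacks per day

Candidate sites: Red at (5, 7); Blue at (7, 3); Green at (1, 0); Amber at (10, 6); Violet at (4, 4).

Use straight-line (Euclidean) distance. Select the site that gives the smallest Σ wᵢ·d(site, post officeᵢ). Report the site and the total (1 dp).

Total weighted distance at each candidate:
  Red (5, 7): total = 1091.5
  Blue (7, 3): total = 1402.1
  Green (1, 0): total = 1442.4
  Amber (10, 6): total = 1777.9
  Violet (4, 4): total = 979.2
Minimum is at Violet with total 979.2 km.

Violet, total 979.2 km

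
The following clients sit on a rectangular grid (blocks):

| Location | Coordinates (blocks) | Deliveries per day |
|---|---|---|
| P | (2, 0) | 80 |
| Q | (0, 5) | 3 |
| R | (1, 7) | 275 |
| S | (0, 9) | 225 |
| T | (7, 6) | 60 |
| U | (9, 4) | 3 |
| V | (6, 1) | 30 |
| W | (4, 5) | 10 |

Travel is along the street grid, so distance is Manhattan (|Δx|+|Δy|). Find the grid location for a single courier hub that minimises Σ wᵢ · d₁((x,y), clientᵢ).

(1, 7)

Manhattan distance separates: Σwᵢ(|x−xᵢ|+|y−yᵢ|) = Σwᵢ|x−xᵢ| + Σwᵢ|y−yᵢ|, so x and y are optimised independently as 1-D weighted medians.
Total weight W = 686; half = 343.
x-coordinate, sorted with cumulative weight:
  x=0 (Q, w=3) cum 3
  x=0 (S, w=225) cum 228
  x=1 (R, w=275) cum 503  ← median
  x=2 (P, w=80) cum 583
  x=4 (W, w=10) cum 593
  x=6 (V, w=30) cum 623
  x=7 (T, w=60) cum 683
  x=9 (U, w=3) cum 686
⇒ x* = 1
y-coordinate, sorted with cumulative weight:
  y=0 (P, w=80) cum 80
  y=1 (V, w=30) cum 110
  y=4 (U, w=3) cum 113
  y=5 (Q, w=3) cum 116
  y=5 (W, w=10) cum 126
  y=6 (T, w=60) cum 186
  y=7 (R, w=275) cum 461  ← median
  y=9 (S, w=225) cum 686
⇒ y* = 7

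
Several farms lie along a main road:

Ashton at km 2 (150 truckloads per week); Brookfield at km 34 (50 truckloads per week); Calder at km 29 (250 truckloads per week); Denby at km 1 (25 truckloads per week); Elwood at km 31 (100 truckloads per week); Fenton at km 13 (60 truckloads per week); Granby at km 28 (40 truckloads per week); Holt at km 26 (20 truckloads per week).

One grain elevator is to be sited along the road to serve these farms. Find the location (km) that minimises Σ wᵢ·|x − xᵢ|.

x = 29

For a sum of weighted absolute distances on a line, the optimum is the weighted median (not the mean). Total weight W = 695; half-weight = 347.5.
Sort by position and accumulate weight:
  km 1 (Denby, w=25) → cum 25
  km 2 (Ashton, w=150) → cum 175
  km 13 (Fenton, w=60) → cum 235
  km 26 (Holt, w=20) → cum 255
  km 28 (Granby, w=40) → cum 295
  km 29 (Calder, w=250) → cum 545  ≥ 347.5 → median here
  km 31 (Elwood, w=100) → cum 645
  km 34 (Brookfield, w=50) → cum 695
Optimal location: km 29.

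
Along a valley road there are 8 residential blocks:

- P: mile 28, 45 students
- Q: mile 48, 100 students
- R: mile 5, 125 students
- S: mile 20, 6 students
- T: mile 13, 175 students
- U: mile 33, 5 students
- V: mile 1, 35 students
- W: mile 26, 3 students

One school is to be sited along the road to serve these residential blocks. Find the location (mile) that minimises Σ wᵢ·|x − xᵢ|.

For a sum of weighted absolute distances on a line, the optimum is the weighted median (not the mean). Total weight W = 494; half-weight = 247.
Sort by position and accumulate weight:
  mile 1 (V, w=35) → cum 35
  mile 5 (R, w=125) → cum 160
  mile 13 (T, w=175) → cum 335  ≥ 247 → median here
  mile 20 (S, w=6) → cum 341
  mile 26 (W, w=3) → cum 344
  mile 28 (P, w=45) → cum 389
  mile 33 (U, w=5) → cum 394
  mile 48 (Q, w=100) → cum 494
Optimal location: mile 13.

x = 13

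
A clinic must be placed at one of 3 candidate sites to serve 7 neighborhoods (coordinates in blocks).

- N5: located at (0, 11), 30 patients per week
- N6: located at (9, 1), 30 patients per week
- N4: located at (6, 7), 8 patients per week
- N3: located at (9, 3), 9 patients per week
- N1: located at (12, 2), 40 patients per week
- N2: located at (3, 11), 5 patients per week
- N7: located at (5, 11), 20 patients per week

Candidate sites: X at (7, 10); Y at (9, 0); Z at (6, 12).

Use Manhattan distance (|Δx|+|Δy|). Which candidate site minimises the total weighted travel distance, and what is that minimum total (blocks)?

X, total 1288 blocks

Total weighted distance at each candidate:
  X (7, 10): total = 1288
  Y (9, 0): total = 1322
  Z (6, 12): total = 1478
Minimum is at X with total 1288 blocks.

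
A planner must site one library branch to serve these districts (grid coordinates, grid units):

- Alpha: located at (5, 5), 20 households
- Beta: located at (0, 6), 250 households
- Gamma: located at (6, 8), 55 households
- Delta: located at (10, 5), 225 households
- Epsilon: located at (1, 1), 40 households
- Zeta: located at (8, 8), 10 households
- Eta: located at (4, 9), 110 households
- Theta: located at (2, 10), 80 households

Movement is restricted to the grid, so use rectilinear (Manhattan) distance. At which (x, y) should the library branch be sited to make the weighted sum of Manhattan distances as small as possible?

(4, 6)

Manhattan distance separates: Σwᵢ(|x−xᵢ|+|y−yᵢ|) = Σwᵢ|x−xᵢ| + Σwᵢ|y−yᵢ|, so x and y are optimised independently as 1-D weighted medians.
Total weight W = 790; half = 395.
x-coordinate, sorted with cumulative weight:
  x=0 (Beta, w=250) cum 250
  x=1 (Epsilon, w=40) cum 290
  x=2 (Theta, w=80) cum 370
  x=4 (Eta, w=110) cum 480  ← median
  x=5 (Alpha, w=20) cum 500
  x=6 (Gamma, w=55) cum 555
  x=8 (Zeta, w=10) cum 565
  x=10 (Delta, w=225) cum 790
⇒ x* = 4
y-coordinate, sorted with cumulative weight:
  y=1 (Epsilon, w=40) cum 40
  y=5 (Alpha, w=20) cum 60
  y=5 (Delta, w=225) cum 285
  y=6 (Beta, w=250) cum 535  ← median
  y=8 (Gamma, w=55) cum 590
  y=8 (Zeta, w=10) cum 600
  y=9 (Eta, w=110) cum 710
  y=10 (Theta, w=80) cum 790
⇒ y* = 6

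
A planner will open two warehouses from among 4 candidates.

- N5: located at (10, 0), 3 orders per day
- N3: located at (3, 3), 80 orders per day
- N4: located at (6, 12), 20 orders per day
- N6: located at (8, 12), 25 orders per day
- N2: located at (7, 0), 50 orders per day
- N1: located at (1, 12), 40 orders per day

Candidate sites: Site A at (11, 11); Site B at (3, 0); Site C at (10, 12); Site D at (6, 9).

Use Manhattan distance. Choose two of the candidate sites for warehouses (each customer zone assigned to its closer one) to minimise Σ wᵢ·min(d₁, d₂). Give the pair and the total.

Evaluate every pair (each demand assigned to the nearer of the two):
  {Site B, Site C}: total = 951
  {Site B, Site D}: total = 966
  {Site A, Site B}: total = 1121
  {Site C, Site D}: total = 1686
  {Site A, Site D}: total = 1736
  {Site A, Site C}: total = 2556
Best pair: {Site B, Site C} with total 951.

{Site B, Site C}, total 951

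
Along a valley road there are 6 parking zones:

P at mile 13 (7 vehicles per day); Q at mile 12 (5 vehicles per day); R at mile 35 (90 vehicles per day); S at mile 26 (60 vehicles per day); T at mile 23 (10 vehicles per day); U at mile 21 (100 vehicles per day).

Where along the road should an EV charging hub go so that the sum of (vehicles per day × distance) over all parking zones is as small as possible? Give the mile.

x = 26

For a sum of weighted absolute distances on a line, the optimum is the weighted median (not the mean). Total weight W = 272; half-weight = 136.
Sort by position and accumulate weight:
  mile 12 (Q, w=5) → cum 5
  mile 13 (P, w=7) → cum 12
  mile 21 (U, w=100) → cum 112
  mile 23 (T, w=10) → cum 122
  mile 26 (S, w=60) → cum 182  ≥ 136 → median here
  mile 35 (R, w=90) → cum 272
Optimal location: mile 26.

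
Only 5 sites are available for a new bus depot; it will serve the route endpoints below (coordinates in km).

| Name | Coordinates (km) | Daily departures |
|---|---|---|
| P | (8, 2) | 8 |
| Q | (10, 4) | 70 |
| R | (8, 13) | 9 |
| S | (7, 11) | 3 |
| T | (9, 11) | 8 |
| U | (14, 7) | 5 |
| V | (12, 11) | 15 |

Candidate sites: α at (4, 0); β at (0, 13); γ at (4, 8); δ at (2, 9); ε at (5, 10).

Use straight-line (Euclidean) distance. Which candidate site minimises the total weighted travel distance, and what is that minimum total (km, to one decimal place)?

ε, total 846.4 km

Total weighted distance at each candidate:
  α (4, 0): total = 1058.9
  β (0, 13): total = 1476.8
  γ (4, 8): total = 857.9
  δ (2, 9): total = 1087.2
  ε (5, 10): total = 846.4
Minimum is at ε with total 846.4 km.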